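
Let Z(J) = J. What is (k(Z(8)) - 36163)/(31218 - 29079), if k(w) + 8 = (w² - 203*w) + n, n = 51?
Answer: -12560/713 ≈ -17.616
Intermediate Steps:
k(w) = 43 + w² - 203*w (k(w) = -8 + ((w² - 203*w) + 51) = -8 + (51 + w² - 203*w) = 43 + w² - 203*w)
(k(Z(8)) - 36163)/(31218 - 29079) = ((43 + 8² - 203*8) - 36163)/(31218 - 29079) = ((43 + 64 - 1624) - 36163)/2139 = (-1517 - 36163)*(1/2139) = -37680*1/2139 = -12560/713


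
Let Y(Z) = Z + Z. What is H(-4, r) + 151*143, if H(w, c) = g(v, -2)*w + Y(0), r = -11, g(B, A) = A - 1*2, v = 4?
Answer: 21609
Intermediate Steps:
g(B, A) = -2 + A (g(B, A) = A - 2 = -2 + A)
Y(Z) = 2*Z
H(w, c) = -4*w (H(w, c) = (-2 - 2)*w + 2*0 = -4*w + 0 = -4*w)
H(-4, r) + 151*143 = -4*(-4) + 151*143 = 16 + 21593 = 21609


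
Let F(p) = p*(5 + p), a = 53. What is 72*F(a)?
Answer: 221328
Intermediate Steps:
72*F(a) = 72*(53*(5 + 53)) = 72*(53*58) = 72*3074 = 221328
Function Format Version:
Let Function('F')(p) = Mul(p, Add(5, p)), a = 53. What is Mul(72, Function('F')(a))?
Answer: 221328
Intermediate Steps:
Mul(72, Function('F')(a)) = Mul(72, Mul(53, Add(5, 53))) = Mul(72, Mul(53, 58)) = Mul(72, 3074) = 221328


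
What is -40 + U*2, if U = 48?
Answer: 56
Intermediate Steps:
-40 + U*2 = -40 + 48*2 = -40 + 96 = 56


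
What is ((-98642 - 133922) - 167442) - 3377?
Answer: -403383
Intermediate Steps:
((-98642 - 133922) - 167442) - 3377 = (-232564 - 167442) - 3377 = -400006 - 3377 = -403383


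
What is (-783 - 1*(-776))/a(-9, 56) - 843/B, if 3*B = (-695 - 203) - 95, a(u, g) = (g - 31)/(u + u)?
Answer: 62781/8275 ≈ 7.5868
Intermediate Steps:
a(u, g) = (-31 + g)/(2*u) (a(u, g) = (-31 + g)/((2*u)) = (-31 + g)*(1/(2*u)) = (-31 + g)/(2*u))
B = -331 (B = ((-695 - 203) - 95)/3 = (-898 - 95)/3 = (⅓)*(-993) = -331)
(-783 - 1*(-776))/a(-9, 56) - 843/B = (-783 - 1*(-776))/(((½)*(-31 + 56)/(-9))) - 843/(-331) = (-783 + 776)/(((½)*(-⅑)*25)) - 843*(-1/331) = -7/(-25/18) + 843/331 = -7*(-18/25) + 843/331 = 126/25 + 843/331 = 62781/8275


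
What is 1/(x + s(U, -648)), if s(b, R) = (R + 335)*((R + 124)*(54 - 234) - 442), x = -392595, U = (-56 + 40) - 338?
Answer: -1/29776409 ≈ -3.3584e-8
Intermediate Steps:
U = -354 (U = -16 - 338 = -354)
s(b, R) = (-22762 - 180*R)*(335 + R) (s(b, R) = (335 + R)*((124 + R)*(-180) - 442) = (335 + R)*((-22320 - 180*R) - 442) = (335 + R)*(-22762 - 180*R) = (-22762 - 180*R)*(335 + R))
1/(x + s(U, -648)) = 1/(-392595 + (-7625270 - 83062*(-648) - 180*(-648)²)) = 1/(-392595 + (-7625270 + 53824176 - 180*419904)) = 1/(-392595 + (-7625270 + 53824176 - 75582720)) = 1/(-392595 - 29383814) = 1/(-29776409) = -1/29776409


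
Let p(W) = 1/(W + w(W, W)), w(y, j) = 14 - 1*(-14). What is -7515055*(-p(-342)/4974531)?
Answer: -7515055/1562002734 ≈ -0.0048112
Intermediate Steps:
w(y, j) = 28 (w(y, j) = 14 + 14 = 28)
p(W) = 1/(28 + W) (p(W) = 1/(W + 28) = 1/(28 + W))
-7515055*(-p(-342)/4974531) = -7515055*(-1/(4974531*(28 - 342))) = -7515055/((-4974531/(1/(-314)))) = -7515055/((-4974531/(-1/314))) = -7515055/((-4974531*(-314))) = -7515055/1562002734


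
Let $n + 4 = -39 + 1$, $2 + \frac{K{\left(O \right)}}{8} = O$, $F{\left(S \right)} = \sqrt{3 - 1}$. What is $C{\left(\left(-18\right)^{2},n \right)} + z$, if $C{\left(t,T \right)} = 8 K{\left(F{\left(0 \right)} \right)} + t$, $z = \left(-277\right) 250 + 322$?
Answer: $-68732 + 64 \sqrt{2} \approx -68642.0$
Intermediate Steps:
$F{\left(S \right)} = \sqrt{2}$
$K{\left(O \right)} = -16 + 8 O$
$n = -42$ ($n = -4 + \left(-39 + 1\right) = -4 - 38 = -42$)
$z = -68928$ ($z = -69250 + 322 = -68928$)
$C{\left(t,T \right)} = -128 + t + 64 \sqrt{2}$ ($C{\left(t,T \right)} = 8 \left(-16 + 8 \sqrt{2}\right) + t = \left(-128 + 64 \sqrt{2}\right) + t = -128 + t + 64 \sqrt{2}$)
$C{\left(\left(-18\right)^{2},n \right)} + z = \left(-128 + \left(-18\right)^{2} + 64 \sqrt{2}\right) - 68928 = \left(-128 + 324 + 64 \sqrt{2}\right) - 68928 = \left(196 + 64 \sqrt{2}\right) - 68928 = -68732 + 64 \sqrt{2}$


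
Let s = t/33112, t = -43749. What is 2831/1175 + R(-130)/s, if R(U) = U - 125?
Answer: 3348345473/17135025 ≈ 195.41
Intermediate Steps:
R(U) = -125 + U
s = -43749/33112 ≈ -1.3212
2831/1175 + R(-130)/s = 2831/1175 + (-125 - 130)/(-43749/33112) = 2831*(1/1175) - 255*(-33112/43749) = 2831/1175 + 2814520/14583 = 3348345473/17135025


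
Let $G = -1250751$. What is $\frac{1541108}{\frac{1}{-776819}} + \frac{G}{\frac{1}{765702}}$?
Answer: $-2154864517654$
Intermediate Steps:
$\frac{1541108}{\frac{1}{-776819}} + \frac{G}{\frac{1}{765702}} = \frac{1541108}{\frac{1}{-776819}} - \frac{1250751}{\frac{1}{765702}} = \frac{1541108}{- \frac{1}{776819}} - 1250751 \frac{1}{\frac{1}{765702}} = 1541108 \left(-776819\right) - 957702542202 = -1197161975452 - 957702542202 = -2154864517654$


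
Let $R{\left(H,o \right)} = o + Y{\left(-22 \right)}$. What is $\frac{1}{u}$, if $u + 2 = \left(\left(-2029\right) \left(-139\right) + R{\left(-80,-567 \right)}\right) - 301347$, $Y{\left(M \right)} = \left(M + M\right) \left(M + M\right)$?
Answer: $- \frac{1}{17949} \approx -5.5713 \cdot 10^{-5}$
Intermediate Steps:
$Y{\left(M \right)} = 4 M^{2}$ ($Y{\left(M \right)} = 2 M 2 M = 4 M^{2}$)
$R{\left(H,o \right)} = 1936 + o$ ($R{\left(H,o \right)} = o + 4 \left(-22\right)^{2} = o + 4 \cdot 484 = o + 1936 = 1936 + o$)
$u = -17949$ ($u = -2 + \left(\left(\left(-2029\right) \left(-139\right) + \left(1936 - 567\right)\right) - 301347\right) = -2 + \left(\left(282031 + 1369\right) - 301347\right) = -2 + \left(283400 - 301347\right) = -2 - 17947 = -17949$)
$\frac{1}{u} = \frac{1}{-17949} = - \frac{1}{17949}$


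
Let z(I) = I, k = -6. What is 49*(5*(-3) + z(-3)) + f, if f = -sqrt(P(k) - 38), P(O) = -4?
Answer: -882 - I*sqrt(42) ≈ -882.0 - 6.4807*I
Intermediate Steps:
f = -I*sqrt(42) (f = -sqrt(-4 - 38) = -sqrt(-42) = -I*sqrt(42) ≈ -6.4807*I)
49*(5*(-3) + z(-3)) + f = 49*(5*(-3) - 3) - I*sqrt(42) = 49*(-15 - 3) - I*sqrt(42) = 49*(-18) - I*sqrt(42) = -882 - I*sqrt(42)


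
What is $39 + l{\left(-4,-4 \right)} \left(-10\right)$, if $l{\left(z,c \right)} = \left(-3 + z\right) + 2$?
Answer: $89$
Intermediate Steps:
$l{\left(z,c \right)} = -1 + z$
$39 + l{\left(-4,-4 \right)} \left(-10\right) = 39 + \left(-1 - 4\right) \left(-10\right) = 39 - -50 = 39 + 50 = 89$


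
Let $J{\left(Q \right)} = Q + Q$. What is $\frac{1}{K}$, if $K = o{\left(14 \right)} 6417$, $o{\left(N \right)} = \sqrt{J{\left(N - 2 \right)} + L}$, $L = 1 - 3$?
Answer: $\frac{\sqrt{22}}{141174} \approx 3.3224 \cdot 10^{-5}$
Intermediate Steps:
$J{\left(Q \right)} = 2 Q$
$L = -2$ ($L = 1 - 3 = -2$)
$o{\left(N \right)} = \sqrt{-6 + 2 N}$ ($o{\left(N \right)} = \sqrt{2 \left(N - 2\right) - 2} = \sqrt{2 \left(-2 + N\right) - 2} = \sqrt{\left(-4 + 2 N\right) - 2} = \sqrt{-6 + 2 N}$)
$K = 6417 \sqrt{22}$ ($K = \sqrt{-6 + 2 \cdot 14} \cdot 6417 = \sqrt{-6 + 28} \cdot 6417 = \sqrt{22} \cdot 6417 = 6417 \sqrt{22} \approx 30098.0$)
$\frac{1}{K} = \frac{1}{6417 \sqrt{22}} = \frac{\sqrt{22}}{141174}$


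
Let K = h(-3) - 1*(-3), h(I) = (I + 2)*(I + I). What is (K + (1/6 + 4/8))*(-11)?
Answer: -319/3 ≈ -106.33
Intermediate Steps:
h(I) = 2*I*(2 + I) (h(I) = (2 + I)*(2*I) = 2*I*(2 + I))
K = 9 (K = 2*(-3)*(2 - 3) - 1*(-3) = 2*(-3)*(-1) + 3 = 6 + 3 = 9)
(K + (1/6 + 4/8))*(-11) = (9 + (1/6 + 4/8))*(-11) = (9 + (1*(⅙) + 4*(⅛)))*(-11) = (9 + (⅙ + ½))*(-11) = (9 + ⅔)*(-11) = (29/3)*(-11) = -319/3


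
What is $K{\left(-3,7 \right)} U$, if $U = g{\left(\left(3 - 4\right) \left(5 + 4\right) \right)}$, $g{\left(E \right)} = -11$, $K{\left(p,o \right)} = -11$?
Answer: $121$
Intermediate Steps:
$U = -11$
$K{\left(-3,7 \right)} U = \left(-11\right) \left(-11\right) = 121$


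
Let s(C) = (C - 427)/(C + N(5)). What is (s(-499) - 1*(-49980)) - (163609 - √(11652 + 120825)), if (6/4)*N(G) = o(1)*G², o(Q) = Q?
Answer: -164418385/1447 + √132477 ≈ -1.1326e+5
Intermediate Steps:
N(G) = 2*G²/3 (N(G) = 2*(1*G²)/3 = 2*G²/3)
s(C) = (-427 + C)/(50/3 + C) (s(C) = (C - 427)/(C + (⅔)*5²) = (-427 + C)/(C + (⅔)*25) = (-427 + C)/(C + 50/3) = (-427 + C)/(50/3 + C))
(s(-499) - 1*(-49980)) - (163609 - √(11652 + 120825)) = (3*(-427 - 499)/(50 + 3*(-499)) - 1*(-49980)) - (163609 - √(11652 + 120825)) = (3*(-926)/(50 - 1497) + 49980) - (163609 - √132477) = (3*(-926)/(-1447) + 49980) + (-163609 + √132477) = (3*(-1/1447)*(-926) + 49980) + (-163609 + √132477) = (2778/1447 + 49980) + (-163609 + √132477) = 72323838/1447 + (-163609 + √132477) = -164418385/1447 + √132477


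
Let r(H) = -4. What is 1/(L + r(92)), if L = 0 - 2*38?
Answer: -1/80 ≈ -0.012500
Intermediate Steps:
L = -76 (L = 0 - 76 = -76)
1/(L + r(92)) = 1/(-76 - 4) = 1/(-80) = -1/80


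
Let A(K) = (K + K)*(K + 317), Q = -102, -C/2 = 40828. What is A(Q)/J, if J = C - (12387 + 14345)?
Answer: 10965/27097 ≈ 0.40466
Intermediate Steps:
C = -81656 (C = -2*40828 = -81656)
A(K) = 2*K*(317 + K) (A(K) = (2*K)*(317 + K) = 2*K*(317 + K))
J = -108388 (J = -81656 - (12387 + 14345) = -81656 - 1*26732 = -81656 - 26732 = -108388)
A(Q)/J = (2*(-102)*(317 - 102))/(-108388) = (2*(-102)*215)*(-1/108388) = -43860*(-1/108388) = 10965/27097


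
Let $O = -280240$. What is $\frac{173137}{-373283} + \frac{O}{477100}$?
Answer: $- \frac{9360624531}{8904665965} \approx -1.0512$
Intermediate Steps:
$\frac{173137}{-373283} + \frac{O}{477100} = \frac{173137}{-373283} - \frac{280240}{477100} = 173137 \left(- \frac{1}{373283}\right) - \frac{14012}{23855} = - \frac{173137}{373283} - \frac{14012}{23855} = - \frac{9360624531}{8904665965}$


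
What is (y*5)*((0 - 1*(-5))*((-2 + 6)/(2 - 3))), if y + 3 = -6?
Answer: 900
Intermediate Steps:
y = -9 (y = -3 - 6 = -9)
(y*5)*((0 - 1*(-5))*((-2 + 6)/(2 - 3))) = (-9*5)*((0 - 1*(-5))*((-2 + 6)/(2 - 3))) = -45*(0 + 5)*4/(-1) = -225*4*(-1) = -225*(-4) = -45*(-20) = 900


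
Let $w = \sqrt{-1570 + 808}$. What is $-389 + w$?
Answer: $-389 + i \sqrt{762} \approx -389.0 + 27.604 i$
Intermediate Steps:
$w = i \sqrt{762}$ ($w = \sqrt{-762} = i \sqrt{762} \approx 27.604 i$)
$-389 + w = -389 + i \sqrt{762}$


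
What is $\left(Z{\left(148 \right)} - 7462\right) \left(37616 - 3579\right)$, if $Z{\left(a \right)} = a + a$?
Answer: $-243909142$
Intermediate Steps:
$Z{\left(a \right)} = 2 a$
$\left(Z{\left(148 \right)} - 7462\right) \left(37616 - 3579\right) = \left(2 \cdot 148 - 7462\right) \left(37616 - 3579\right) = \left(296 - 7462\right) 34037 = \left(-7166\right) 34037 = -243909142$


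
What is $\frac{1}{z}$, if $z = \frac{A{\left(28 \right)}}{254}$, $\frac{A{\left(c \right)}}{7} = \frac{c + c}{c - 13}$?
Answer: $\frac{1905}{196} \approx 9.7194$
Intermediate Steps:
$A{\left(c \right)} = \frac{14 c}{-13 + c}$ ($A{\left(c \right)} = 7 \frac{c + c}{c - 13} = 7 \frac{2 c}{-13 + c} = \frac{14 c}{-13 + c}$)
$z = \frac{196}{1905}$ ($z = \frac{14 \cdot 28 \frac{1}{-13 + 28}}{254} = 14 \cdot 28 \cdot \frac{1}{15} \cdot \frac{1}{254} = \frac{392}{15} \cdot \frac{1}{254} = \frac{196}{1905} \approx 0.10289$)
$\frac{1}{z} = \frac{1}{\frac{196}{1905}} = \frac{1905}{196}$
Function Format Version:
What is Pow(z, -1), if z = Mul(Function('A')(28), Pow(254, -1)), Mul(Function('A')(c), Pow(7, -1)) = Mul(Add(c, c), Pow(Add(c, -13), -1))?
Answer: Rational(1905, 196) ≈ 9.7194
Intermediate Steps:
Function('A')(c) = Mul(14, c, Pow(Add(-13, c), -1)) (Function('A')(c) = Mul(7, Mul(Add(c, c), Pow(Add(c, -13), -1))) = Mul(7, Mul(Mul(2, c), Pow(Add(-13, c), -1))) = Mul(7, Mul(2, c, Pow(Add(-13, c), -1))) = Mul(14, c, Pow(Add(-13, c), -1)))
z = Rational(196, 1905) (z = Mul(Mul(14, 28, Pow(Add(-13, 28), -1)), Pow(254, -1)) = Mul(Mul(14, 28, Pow(15, -1)), Rational(1, 254)) = Mul(Mul(14, 28, Rational(1, 15)), Rational(1, 254)) = Mul(Rational(392, 15), Rational(1, 254)) = Rational(196, 1905) ≈ 0.10289)
Pow(z, -1) = Pow(Rational(196, 1905), -1) = Rational(1905, 196)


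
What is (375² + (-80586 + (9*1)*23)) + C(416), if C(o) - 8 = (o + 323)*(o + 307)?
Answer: 594551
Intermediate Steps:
C(o) = 8 + (307 + o)*(323 + o) (C(o) = 8 + (o + 323)*(o + 307) = 8 + (323 + o)*(307 + o) = 8 + (307 + o)*(323 + o))
(375² + (-80586 + (9*1)*23)) + C(416) = (375² + (-80586 + (9*1)*23)) + (99169 + 416² + 630*416) = (140625 + (-80586 + 9*23)) + (99169 + 173056 + 262080) = (140625 + (-80586 + 207)) + 534305 = (140625 - 80379) + 534305 = 60246 + 534305 = 594551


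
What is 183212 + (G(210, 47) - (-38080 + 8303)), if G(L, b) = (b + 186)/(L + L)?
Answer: 89455613/420 ≈ 2.1299e+5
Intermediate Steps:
G(L, b) = (186 + b)/(2*L) (G(L, b) = (186 + b)/((2*L)) = (186 + b)*(1/(2*L)) = (186 + b)/(2*L))
183212 + (G(210, 47) - (-38080 + 8303)) = 183212 + ((1/2)*(186 + 47)/210 - (-38080 + 8303)) = 183212 + ((1/2)*(1/210)*233 - 1*(-29777)) = 183212 + (233/420 + 29777) = 183212 + 12506573/420 = 89455613/420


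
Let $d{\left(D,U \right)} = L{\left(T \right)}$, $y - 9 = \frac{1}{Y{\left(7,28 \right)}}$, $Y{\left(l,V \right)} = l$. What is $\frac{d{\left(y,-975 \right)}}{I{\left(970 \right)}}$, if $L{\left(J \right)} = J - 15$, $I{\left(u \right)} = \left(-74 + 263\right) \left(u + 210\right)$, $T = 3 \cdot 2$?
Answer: $- \frac{1}{24780} \approx -4.0355 \cdot 10^{-5}$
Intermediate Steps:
$T = 6$
$I{\left(u \right)} = 39690 + 189 u$ ($I{\left(u \right)} = 189 \left(210 + u\right) = 39690 + 189 u$)
$L{\left(J \right)} = -15 + J$
$y = \frac{64}{7}$ ($y = 9 + \frac{1}{7} = \frac{64}{7} \approx 9.1429$)
$d{\left(D,U \right)} = -9$ ($d{\left(D,U \right)} = -15 + 6 = -9$)
$\frac{d{\left(y,-975 \right)}}{I{\left(970 \right)}} = - \frac{9}{39690 + 189 \cdot 970} = - \frac{9}{39690 + 183330} = - \frac{9}{223020} = \left(-9\right) \frac{1}{223020} = - \frac{1}{24780}$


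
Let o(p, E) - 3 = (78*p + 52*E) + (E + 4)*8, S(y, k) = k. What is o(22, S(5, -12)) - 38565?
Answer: -37534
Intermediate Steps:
o(p, E) = 35 + 60*E + 78*p (o(p, E) = 3 + ((78*p + 52*E) + (E + 4)*8) = 3 + ((52*E + 78*p) + (4 + E)*8) = 3 + ((52*E + 78*p) + (32 + 8*E)) = 3 + (32 + 60*E + 78*p) = 35 + 60*E + 78*p)
o(22, S(5, -12)) - 38565 = (35 + 60*(-12) + 78*22) - 38565 = (35 - 720 + 1716) - 38565 = 1031 - 38565 = -37534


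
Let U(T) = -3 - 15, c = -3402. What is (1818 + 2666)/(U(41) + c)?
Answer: -59/45 ≈ -1.3111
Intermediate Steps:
U(T) = -18
(1818 + 2666)/(U(41) + c) = (1818 + 2666)/(-18 - 3402) = 4484/(-3420) = 4484*(-1/3420) = -59/45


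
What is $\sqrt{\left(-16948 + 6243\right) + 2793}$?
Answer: $2 i \sqrt{1978} \approx 88.949 i$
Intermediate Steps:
$\sqrt{\left(-16948 + 6243\right) + 2793} = \sqrt{-10705 + 2793} = \sqrt{-7912} = 2 i \sqrt{1978}$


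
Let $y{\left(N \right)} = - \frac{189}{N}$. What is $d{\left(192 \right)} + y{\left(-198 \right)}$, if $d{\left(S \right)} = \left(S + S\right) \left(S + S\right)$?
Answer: $\frac{3244053}{22} \approx 1.4746 \cdot 10^{5}$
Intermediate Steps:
$d{\left(S \right)} = 4 S^{2}$ ($d{\left(S \right)} = 2 S 2 S = 4 S^{2}$)
$d{\left(192 \right)} + y{\left(-198 \right)} = 4 \cdot 192^{2} - \frac{189}{-198} = 4 \cdot 36864 - - \frac{21}{22} = 147456 + \frac{21}{22} = \frac{3244053}{22}$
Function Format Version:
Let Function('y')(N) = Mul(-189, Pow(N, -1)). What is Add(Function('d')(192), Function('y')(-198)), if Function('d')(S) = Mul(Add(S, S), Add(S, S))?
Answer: Rational(3244053, 22) ≈ 1.4746e+5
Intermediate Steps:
Function('d')(S) = Mul(4, Pow(S, 2)) (Function('d')(S) = Mul(Mul(2, S), Mul(2, S)) = Mul(4, Pow(S, 2)))
Add(Function('d')(192), Function('y')(-198)) = Add(Mul(4, Pow(192, 2)), Mul(-189, Pow(-198, -1))) = Add(Mul(4, 36864), Mul(-189, Rational(-1, 198))) = Add(147456, Rational(21, 22)) = Rational(3244053, 22)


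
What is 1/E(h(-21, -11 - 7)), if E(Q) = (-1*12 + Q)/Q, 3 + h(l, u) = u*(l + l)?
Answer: 251/247 ≈ 1.0162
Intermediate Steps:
h(l, u) = -3 + 2*l*u (h(l, u) = -3 + u*(l + l) = -3 + u*(2*l) = -3 + 2*l*u)
E(Q) = (-12 + Q)/Q
1/E(h(-21, -11 - 7)) = 1/((-12 + (-3 + 2*(-21)*(-11 - 7)))/(-3 + 2*(-21)*(-11 - 7))) = 1/((-12 + (-3 + 2*(-21)*(-18)))/(-3 + 2*(-21)*(-18))) = 1/((-12 + (-3 + 756))/(-3 + 756)) = 1/((-12 + 753)/753) = 1/((1/753)*741) = 1/(247/251) = 251/247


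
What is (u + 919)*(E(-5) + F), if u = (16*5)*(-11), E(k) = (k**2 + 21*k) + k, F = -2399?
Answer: -96876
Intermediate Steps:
E(k) = k**2 + 22*k
u = -880 (u = 80*(-11) = -880)
(u + 919)*(E(-5) + F) = (-880 + 919)*(-5*(22 - 5) - 2399) = 39*(-5*17 - 2399) = 39*(-85 - 2399) = 39*(-2484) = -96876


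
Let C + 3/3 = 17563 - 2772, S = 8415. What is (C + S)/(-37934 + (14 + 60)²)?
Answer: -23205/32458 ≈ -0.71492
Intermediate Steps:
C = 14790 (C = -1 + (17563 - 2772) = -1 + 14791 = 14790)
(C + S)/(-37934 + (14 + 60)²) = (14790 + 8415)/(-37934 + (14 + 60)²) = 23205/(-37934 + 74²) = 23205/(-37934 + 5476) = 23205/(-32458) = 23205*(-1/32458) = -23205/32458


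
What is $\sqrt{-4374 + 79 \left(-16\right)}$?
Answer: $i \sqrt{5638} \approx 75.087 i$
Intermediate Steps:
$\sqrt{-4374 + 79 \left(-16\right)} = \sqrt{-4374 - 1264} = \sqrt{-5638} = i \sqrt{5638}$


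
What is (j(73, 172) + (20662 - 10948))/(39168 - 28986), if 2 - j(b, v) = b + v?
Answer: 3157/3394 ≈ 0.93017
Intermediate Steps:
j(b, v) = 2 - b - v (j(b, v) = 2 - (b + v) = 2 + (-b - v) = 2 - b - v)
(j(73, 172) + (20662 - 10948))/(39168 - 28986) = ((2 - 1*73 - 1*172) + (20662 - 10948))/(39168 - 28986) = ((2 - 73 - 172) + 9714)/10182 = (-243 + 9714)*(1/10182) = 9471*(1/10182) = 3157/3394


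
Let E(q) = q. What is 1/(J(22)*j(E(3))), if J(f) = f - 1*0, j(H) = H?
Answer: 1/66 ≈ 0.015152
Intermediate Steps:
J(f) = f (J(f) = f + 0 = f)
1/(J(22)*j(E(3))) = 1/(22*3) = 1/66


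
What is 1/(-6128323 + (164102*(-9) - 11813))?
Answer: -1/7617054 ≈ -1.3128e-7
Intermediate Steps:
1/(-6128323 + (164102*(-9) - 11813)) = 1/(-6128323 + (-1476918 - 11813)) = 1/(-6128323 - 1488731) = 1/(-7617054) = -1/7617054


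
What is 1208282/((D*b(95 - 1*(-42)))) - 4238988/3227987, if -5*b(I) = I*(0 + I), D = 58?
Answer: -12058081878223/1756996552087 ≈ -6.8629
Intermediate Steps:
b(I) = -I²/5 (b(I) = -I*(0 + I)/5 = -I*I/5 = -I²/5)
1208282/((D*b(95 - 1*(-42)))) - 4238988/3227987 = 1208282/((58*(-(95 - 1*(-42))²/5))) - 4238988/3227987 = 1208282/((58*(-(95 + 42)²/5))) - 4238988*1/3227987 = 1208282/((58*(-⅕*137²))) - 4238988/3227987 = 1208282/((58*(-⅕*18769))) - 4238988/3227987 = 1208282/((58*(-18769/5))) - 4238988/3227987 = 1208282/(-1088602/5) - 4238988/3227987 = 1208282*(-5/1088602) - 4238988/3227987 = -3020705/544301 - 4238988/3227987 = -12058081878223/1756996552087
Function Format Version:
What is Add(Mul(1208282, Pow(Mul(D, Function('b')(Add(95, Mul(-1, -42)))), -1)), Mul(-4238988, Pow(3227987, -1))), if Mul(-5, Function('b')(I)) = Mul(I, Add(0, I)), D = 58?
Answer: Rational(-12058081878223, 1756996552087) ≈ -6.8629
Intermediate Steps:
Function('b')(I) = Mul(Rational(-1, 5), Pow(I, 2)) (Function('b')(I) = Mul(Rational(-1, 5), Mul(I, Add(0, I))) = Mul(Rational(-1, 5), Mul(I, I)) = Mul(Rational(-1, 5), Pow(I, 2)))
Add(Mul(1208282, Pow(Mul(D, Function('b')(Add(95, Mul(-1, -42)))), -1)), Mul(-4238988, Pow(3227987, -1))) = Add(Mul(1208282, Pow(Mul(58, Mul(Rational(-1, 5), Pow(Add(95, Mul(-1, -42)), 2))), -1)), Mul(-4238988, Pow(3227987, -1))) = Add(Mul(1208282, Pow(Mul(58, Mul(Rational(-1, 5), Pow(Add(95, 42), 2))), -1)), Mul(-4238988, Rational(1, 3227987))) = Add(Mul(1208282, Pow(Mul(58, Mul(Rational(-1, 5), Pow(137, 2))), -1)), Rational(-4238988, 3227987)) = Add(Mul(1208282, Pow(Mul(58, Mul(Rational(-1, 5), 18769)), -1)), Rational(-4238988, 3227987)) = Add(Mul(1208282, Pow(Mul(58, Rational(-18769, 5)), -1)), Rational(-4238988, 3227987)) = Add(Mul(1208282, Pow(Rational(-1088602, 5), -1)), Rational(-4238988, 3227987)) = Add(Mul(1208282, Rational(-5, 1088602)), Rational(-4238988, 3227987)) = Add(Rational(-3020705, 544301), Rational(-4238988, 3227987)) = Rational(-12058081878223, 1756996552087)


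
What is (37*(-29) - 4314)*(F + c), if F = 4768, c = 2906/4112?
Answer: -52816631407/2056 ≈ -2.5689e+7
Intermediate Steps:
c = 1453/2056 (c = 2906*(1/4112) = 1453/2056 ≈ 0.70671)
(37*(-29) - 4314)*(F + c) = (37*(-29) - 4314)*(4768 + 1453/2056) = (-1073 - 4314)*(9804461/2056) = -5387*9804461/2056 = -52816631407/2056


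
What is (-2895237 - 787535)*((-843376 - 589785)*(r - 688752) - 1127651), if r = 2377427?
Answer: 8912839587861971672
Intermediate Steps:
(-2895237 - 787535)*((-843376 - 589785)*(r - 688752) - 1127651) = (-2895237 - 787535)*((-843376 - 589785)*(2377427 - 688752) - 1127651) = -3682772*(-1433161*1688675 - 1127651) = -3682772*(-2420143151675 - 1127651) = -3682772*(-2420144279326) = 8912839587861971672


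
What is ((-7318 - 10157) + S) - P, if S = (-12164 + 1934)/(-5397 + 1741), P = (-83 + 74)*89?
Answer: -30474957/1828 ≈ -16671.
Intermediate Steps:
P = -801 (P = -9*89 = -801)
S = 5115/1828 (S = -10230/(-3656) = -10230*(-1/3656) = 5115/1828 ≈ 2.7981)
((-7318 - 10157) + S) - P = ((-7318 - 10157) + 5115/1828) - 1*(-801) = (-17475 + 5115/1828) + 801 = -31939185/1828 + 801 = -30474957/1828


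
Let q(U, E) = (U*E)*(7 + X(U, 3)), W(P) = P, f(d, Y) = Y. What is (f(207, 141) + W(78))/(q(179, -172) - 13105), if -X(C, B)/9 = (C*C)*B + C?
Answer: 73/8894761721 ≈ 8.2071e-9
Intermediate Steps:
X(C, B) = -9*C - 9*B*C² (X(C, B) = -9*((C*C)*B + C) = -9*(C²*B + C) = -9*(B*C² + C) = -9*(C + B*C²) = -9*C - 9*B*C²)
q(U, E) = E*U*(7 - 9*U*(1 + 3*U)) (q(U, E) = (U*E)*(7 - 9*U*(1 + 3*U)) = (E*U)*(7 - 9*U*(1 + 3*U)) = E*U*(7 - 9*U*(1 + 3*U)))
(f(207, 141) + W(78))/(q(179, -172) - 13105) = (141 + 78)/(-172*179*(7 - 27*179² - 9*179) - 13105) = 219/(-172*179*(7 - 27*32041 - 1611) - 13105) = 219/(-172*179*(7 - 865107 - 1611) - 13105) = 219/(-172*179*(-866711) - 13105) = 219/(26684298268 - 13105) = 219/26684285163 = 219*(1/26684285163) = 73/8894761721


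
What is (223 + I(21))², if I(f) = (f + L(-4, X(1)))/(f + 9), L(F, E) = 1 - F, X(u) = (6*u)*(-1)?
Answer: 11276164/225 ≈ 50116.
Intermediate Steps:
X(u) = -6*u
I(f) = (5 + f)/(9 + f) (I(f) = (f + (1 - 1*(-4)))/(f + 9) = (f + (1 + 4))/(9 + f) = (f + 5)/(9 + f) = (5 + f)/(9 + f))
(223 + I(21))² = (223 + (5 + 21)/(9 + 21))² = (223 + 26/30)² = (223 + (1/30)*26)² = (223 + 13/15)² = (3358/15)² = 11276164/225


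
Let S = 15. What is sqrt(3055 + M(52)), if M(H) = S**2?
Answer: 4*sqrt(205) ≈ 57.271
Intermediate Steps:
M(H) = 225 (M(H) = 15**2 = 225)
sqrt(3055 + M(52)) = sqrt(3055 + 225) = sqrt(3280) = 4*sqrt(205)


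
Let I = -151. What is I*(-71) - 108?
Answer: 10613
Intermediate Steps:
I*(-71) - 108 = -151*(-71) - 108 = 10721 - 108 = 10613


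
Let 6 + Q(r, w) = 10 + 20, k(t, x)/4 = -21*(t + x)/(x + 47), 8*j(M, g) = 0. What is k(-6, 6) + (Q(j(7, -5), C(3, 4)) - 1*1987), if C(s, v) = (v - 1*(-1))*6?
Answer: -1963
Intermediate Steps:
j(M, g) = 0 (j(M, g) = (⅛)*0 = 0)
C(s, v) = 6 + 6*v (C(s, v) = (v + 1)*6 = (1 + v)*6 = 6 + 6*v)
k(t, x) = -84*(t + x)/(47 + x) (k(t, x) = 4*(-21*(t + x)/(x + 47)) = 4*(-21*(t + x)/(47 + x)) = -84*(t + x)/(47 + x))
Q(r, w) = 24 (Q(r, w) = -6 + (10 + 20) = -6 + 30 = 24)
k(-6, 6) + (Q(j(7, -5), C(3, 4)) - 1*1987) = 84*(-1*(-6) - 1*6)/(47 + 6) + (24 - 1*1987) = 84*(6 - 6)/53 + (24 - 1987) = 84*(1/53)*0 - 1963 = 0 - 1963 = -1963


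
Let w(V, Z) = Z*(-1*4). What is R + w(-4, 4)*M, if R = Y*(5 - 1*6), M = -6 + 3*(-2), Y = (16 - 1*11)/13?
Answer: 2491/13 ≈ 191.62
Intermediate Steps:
Y = 5/13 (Y = (16 - 11)*(1/13) = 5*(1/13) = 5/13 ≈ 0.38462)
w(V, Z) = -4*Z (w(V, Z) = Z*(-4) = -4*Z)
M = -12 (M = -6 - 6 = -12)
R = -5/13 (R = 5*(5 - 1*6)/13 = 5*(5 - 6)/13 = (5/13)*(-1) = -5/13 ≈ -0.38462)
R + w(-4, 4)*M = -5/13 - 4*4*(-12) = -5/13 - 16*(-12) = -5/13 + 192 = 2491/13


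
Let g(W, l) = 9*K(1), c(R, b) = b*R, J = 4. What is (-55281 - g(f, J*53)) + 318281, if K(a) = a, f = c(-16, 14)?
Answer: 262991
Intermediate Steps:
c(R, b) = R*b
f = -224 (f = -16*14 = -224)
g(W, l) = 9 (g(W, l) = 9*1 = 9)
(-55281 - g(f, J*53)) + 318281 = (-55281 - 1*9) + 318281 = (-55281 - 9) + 318281 = -55290 + 318281 = 262991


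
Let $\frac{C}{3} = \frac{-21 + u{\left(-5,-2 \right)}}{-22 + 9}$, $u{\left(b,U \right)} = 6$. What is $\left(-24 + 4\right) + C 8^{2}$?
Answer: $\frac{2620}{13} \approx 201.54$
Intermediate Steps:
$C = \frac{45}{13}$ ($C = 3 \frac{-21 + 6}{-22 + 9} = 3 \left(- \frac{15}{-13}\right) = 3 \left(\left(-15\right) \left(- \frac{1}{13}\right)\right) = 3 \cdot \frac{15}{13} = \frac{45}{13} \approx 3.4615$)
$\left(-24 + 4\right) + C 8^{2} = \left(-24 + 4\right) + \frac{45 \cdot 8^{2}}{13} = -20 + \frac{45}{13} \cdot 64 = -20 + \frac{2880}{13} = \frac{2620}{13}$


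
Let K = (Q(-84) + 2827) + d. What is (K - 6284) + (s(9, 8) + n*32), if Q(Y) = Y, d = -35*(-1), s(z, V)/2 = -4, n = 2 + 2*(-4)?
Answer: -3706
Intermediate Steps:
n = -6 (n = 2 - 8 = -6)
s(z, V) = -8 (s(z, V) = 2*(-4) = -8)
d = 35
K = 2778 (K = (-84 + 2827) + 35 = 2743 + 35 = 2778)
(K - 6284) + (s(9, 8) + n*32) = (2778 - 6284) + (-8 - 6*32) = -3506 + (-8 - 192) = -3506 - 200 = -3706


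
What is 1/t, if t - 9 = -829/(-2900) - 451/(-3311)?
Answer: 872900/8224529 ≈ 0.10613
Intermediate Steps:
t = 8224529/872900 (t = 9 + (-829/(-2900) - 451/(-3311)) = 9 + (-829*(-1/2900) - 451*(-1/3311)) = 9 + (829/2900 + 41/301) = 9 + 368429/872900 = 8224529/872900 ≈ 9.4221)
1/t = 1/(8224529/872900) = 872900/8224529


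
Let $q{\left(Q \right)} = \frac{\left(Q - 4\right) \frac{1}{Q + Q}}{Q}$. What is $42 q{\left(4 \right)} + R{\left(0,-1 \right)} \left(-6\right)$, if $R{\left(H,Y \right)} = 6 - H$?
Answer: $-36$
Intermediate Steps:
$q{\left(Q \right)} = \frac{-4 + Q}{2 Q^{2}}$ ($q{\left(Q \right)} = \frac{\left(-4 + Q\right) \frac{1}{2 Q}}{Q} = \frac{\frac{1}{2} \frac{1}{Q} \left(-4 + Q\right)}{Q} = \frac{-4 + Q}{2 Q^{2}}$)
$42 q{\left(4 \right)} + R{\left(0,-1 \right)} \left(-6\right) = 42 \frac{-4 + 4}{2 \cdot 16} + \left(6 - 0\right) \left(-6\right) = 42 \cdot \frac{1}{2} \cdot \frac{1}{16} \cdot 0 + \left(6 + 0\right) \left(-6\right) = 42 \cdot 0 + 6 \left(-6\right) = 0 - 36 = -36$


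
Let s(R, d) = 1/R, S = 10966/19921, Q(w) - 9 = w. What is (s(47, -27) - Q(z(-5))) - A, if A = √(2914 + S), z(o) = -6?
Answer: -140/47 - 2*√289157099990/19921 ≈ -56.965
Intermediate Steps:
Q(w) = 9 + w
S = 10966/19921 (S = 10966*(1/19921) = 10966/19921 ≈ 0.55047)
A = 2*√289157099990/19921 (A = √(2914 + 10966/19921) = √(58060760/19921) = 2*√289157099990/19921 ≈ 53.987)
(s(47, -27) - Q(z(-5))) - A = (1/47 - (9 - 6)) - 2*√289157099990/19921 = (1/47 - 1*3) - 2*√289157099990/19921 = (1/47 - 3) - 2*√289157099990/19921 = -140/47 - 2*√289157099990/19921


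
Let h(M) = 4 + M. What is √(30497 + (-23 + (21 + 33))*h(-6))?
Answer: √30435 ≈ 174.46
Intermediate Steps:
√(30497 + (-23 + (21 + 33))*h(-6)) = √(30497 + (-23 + (21 + 33))*(4 - 6)) = √(30497 + (-23 + 54)*(-2)) = √(30497 + 31*(-2)) = √(30497 - 62) = √30435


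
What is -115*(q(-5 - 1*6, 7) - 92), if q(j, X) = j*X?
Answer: 19435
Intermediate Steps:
q(j, X) = X*j
-115*(q(-5 - 1*6, 7) - 92) = -115*(7*(-5 - 1*6) - 92) = -115*(7*(-5 - 6) - 92) = -115*(7*(-11) - 92) = -115*(-77 - 92) = -115*(-169) = 19435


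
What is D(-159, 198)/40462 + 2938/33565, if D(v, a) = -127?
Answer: 114614601/1358107030 ≈ 0.084393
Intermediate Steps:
D(-159, 198)/40462 + 2938/33565 = -127/40462 + 2938/33565 = 114614601/1358107030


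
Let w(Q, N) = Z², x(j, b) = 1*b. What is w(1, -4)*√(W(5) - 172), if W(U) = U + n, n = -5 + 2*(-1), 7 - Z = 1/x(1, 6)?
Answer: 1681*I*√174/36 ≈ 615.94*I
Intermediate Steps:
x(j, b) = b
Z = 41/6 (Z = 7 - 1/6 = 7 - 1*⅙ = 7 - ⅙ = 41/6 ≈ 6.8333)
n = -7 (n = -5 - 2 = -7)
w(Q, N) = 1681/36 (w(Q, N) = (41/6)² = 1681/36)
W(U) = -7 + U (W(U) = U - 7 = -7 + U)
w(1, -4)*√(W(5) - 172) = 1681*√((-7 + 5) - 172)/36 = 1681*√(-2 - 172)/36 = 1681*√(-174)/36 = 1681*(I*√174)/36 = 1681*I*√174/36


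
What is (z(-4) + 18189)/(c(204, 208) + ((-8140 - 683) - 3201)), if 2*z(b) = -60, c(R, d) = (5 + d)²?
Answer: 6053/11115 ≈ 0.54458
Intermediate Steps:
z(b) = -30 (z(b) = (½)*(-60) = -30)
(z(-4) + 18189)/(c(204, 208) + ((-8140 - 683) - 3201)) = (-30 + 18189)/((5 + 208)² + ((-8140 - 683) - 3201)) = 18159/(213² + (-8823 - 3201)) = 18159/(45369 - 12024) = 18159/33345 = 18159*(1/33345) = 6053/11115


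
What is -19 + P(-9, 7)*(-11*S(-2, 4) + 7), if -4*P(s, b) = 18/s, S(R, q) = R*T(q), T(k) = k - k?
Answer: -31/2 ≈ -15.500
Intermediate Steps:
T(k) = 0
S(R, q) = 0 (S(R, q) = R*0 = 0)
P(s, b) = -9/(2*s)
-19 + P(-9, 7)*(-11*S(-2, 4) + 7) = -19 + (-9/2/(-9))*(-11*0 + 7) = -19 + (-9/2*(-1/9))*(0 + 7) = -19 + (1/2)*7 = -19 + 7/2 = -31/2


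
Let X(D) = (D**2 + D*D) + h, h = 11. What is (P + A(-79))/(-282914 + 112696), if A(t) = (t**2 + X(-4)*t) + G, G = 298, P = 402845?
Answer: -405987/170218 ≈ -2.3851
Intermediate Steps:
X(D) = 11 + 2*D**2 (X(D) = (D**2 + D*D) + 11 = (D**2 + D**2) + 11 = 2*D**2 + 11 = 11 + 2*D**2)
A(t) = 298 + t**2 + 43*t (A(t) = (t**2 + (11 + 2*(-4)**2)*t) + 298 = (t**2 + (11 + 2*16)*t) + 298 = (t**2 + (11 + 32)*t) + 298 = (t**2 + 43*t) + 298 = 298 + t**2 + 43*t)
(P + A(-79))/(-282914 + 112696) = (402845 + (298 + (-79)**2 + 43*(-79)))/(-282914 + 112696) = (402845 + (298 + 6241 - 3397))/(-170218) = (402845 + 3142)*(-1/170218) = 405987*(-1/170218) = -405987/170218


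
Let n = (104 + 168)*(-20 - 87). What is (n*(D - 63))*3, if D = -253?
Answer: 27590592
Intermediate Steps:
n = -29104 (n = 272*(-107) = -29104)
(n*(D - 63))*3 = -29104*(-253 - 63)*3 = -29104*(-316)*3 = 9196864*3 = 27590592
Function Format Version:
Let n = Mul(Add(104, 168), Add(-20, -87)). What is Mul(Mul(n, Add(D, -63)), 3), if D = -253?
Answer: 27590592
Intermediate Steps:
n = -29104 (n = Mul(272, -107) = -29104)
Mul(Mul(n, Add(D, -63)), 3) = Mul(Mul(-29104, Add(-253, -63)), 3) = Mul(Mul(-29104, -316), 3) = Mul(9196864, 3) = 27590592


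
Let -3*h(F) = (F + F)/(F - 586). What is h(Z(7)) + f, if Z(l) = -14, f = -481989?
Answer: -216895057/450 ≈ -4.8199e+5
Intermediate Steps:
h(F) = -2*F/(3*(-586 + F)) (h(F) = -(F + F)/(3*(F - 586)) = -2*F/(3*(-586 + F)))
h(Z(7)) + f = -2*(-14)/(-1758 + 3*(-14)) - 481989 = -2*(-14)/(-1758 - 42) - 481989 = -2*(-14)/(-1800) - 481989 = -2*(-14)*(-1/1800) - 481989 = -7/450 - 481989 = -216895057/450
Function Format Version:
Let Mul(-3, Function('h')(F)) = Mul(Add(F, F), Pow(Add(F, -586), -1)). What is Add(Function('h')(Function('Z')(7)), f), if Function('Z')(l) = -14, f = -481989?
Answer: Rational(-216895057, 450) ≈ -4.8199e+5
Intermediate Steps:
Function('h')(F) = Mul(Rational(-2, 3), F, Pow(Add(-586, F), -1)) (Function('h')(F) = Mul(Rational(-1, 3), Mul(Add(F, F), Pow(Add(F, -586), -1))) = Mul(Rational(-1, 3), Mul(Mul(2, F), Pow(Add(-586, F), -1))) = Mul(Rational(-1, 3), Mul(2, F, Pow(Add(-586, F), -1))) = Mul(Rational(-2, 3), F, Pow(Add(-586, F), -1)))
Add(Function('h')(Function('Z')(7)), f) = Add(Mul(-2, -14, Pow(Add(-1758, Mul(3, -14)), -1)), -481989) = Add(Mul(-2, -14, Pow(Add(-1758, -42), -1)), -481989) = Add(Mul(-2, -14, Pow(-1800, -1)), -481989) = Add(Mul(-2, -14, Rational(-1, 1800)), -481989) = Add(Rational(-7, 450), -481989) = Rational(-216895057, 450)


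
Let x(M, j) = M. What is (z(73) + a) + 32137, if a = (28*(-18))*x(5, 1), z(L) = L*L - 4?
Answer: 34942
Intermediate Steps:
z(L) = -4 + L**2 (z(L) = L**2 - 4 = -4 + L**2)
a = -2520 (a = (28*(-18))*5 = -504*5 = -2520)
(z(73) + a) + 32137 = ((-4 + 73**2) - 2520) + 32137 = ((-4 + 5329) - 2520) + 32137 = (5325 - 2520) + 32137 = 2805 + 32137 = 34942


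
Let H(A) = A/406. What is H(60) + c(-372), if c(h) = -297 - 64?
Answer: -73253/203 ≈ -360.85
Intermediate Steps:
c(h) = -361
H(A) = A/406 (H(A) = A*(1/406) = A/406)
H(60) + c(-372) = (1/406)*60 - 361 = 30/203 - 361 = -73253/203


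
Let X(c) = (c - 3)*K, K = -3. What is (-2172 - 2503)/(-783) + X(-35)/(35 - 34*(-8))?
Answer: 1524487/240381 ≈ 6.3420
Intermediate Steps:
X(c) = 9 - 3*c (X(c) = (c - 3)*(-3) = (-3 + c)*(-3) = 9 - 3*c)
(-2172 - 2503)/(-783) + X(-35)/(35 - 34*(-8)) = (-2172 - 2503)/(-783) + (9 - 3*(-35))/(35 - 34*(-8)) = -4675*(-1/783) + (9 + 105)/(35 + 272) = 4675/783 + 114/307 = 1524487/240381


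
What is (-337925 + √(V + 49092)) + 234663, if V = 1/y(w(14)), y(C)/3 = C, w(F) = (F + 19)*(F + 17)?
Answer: -103262 + √51376202009/1023 ≈ -1.0304e+5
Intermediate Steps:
w(F) = (17 + F)*(19 + F) (w(F) = (19 + F)*(17 + F) = (17 + F)*(19 + F))
y(C) = 3*C
V = 1/3069 (V = 1/(3*(323 + 14² + 36*14)) = 1/(3*(323 + 196 + 504)) = 1/(3*1023) = 1/3069 ≈ 0.00032584)
(-337925 + √(V + 49092)) + 234663 = (-337925 + √(1/3069 + 49092)) + 234663 = (-337925 + √(150663349/3069)) + 234663 = (-337925 + √51376202009/1023) + 234663 = -103262 + √51376202009/1023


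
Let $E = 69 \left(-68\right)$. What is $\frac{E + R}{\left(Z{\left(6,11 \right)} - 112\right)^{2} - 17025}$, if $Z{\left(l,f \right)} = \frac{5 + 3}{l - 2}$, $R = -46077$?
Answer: $\frac{50769}{4925} \approx 10.308$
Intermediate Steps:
$E = -4692$
$Z{\left(l,f \right)} = \frac{8}{-2 + l}$
$\frac{E + R}{\left(Z{\left(6,11 \right)} - 112\right)^{2} - 17025} = \frac{-4692 - 46077}{\left(\frac{8}{-2 + 6} - 112\right)^{2} - 17025} = - \frac{50769}{\left(\frac{8}{4} - 112\right)^{2} - 17025} = - \frac{50769}{\left(8 \cdot \frac{1}{4} - 112\right)^{2} - 17025} = - \frac{50769}{\left(2 - 112\right)^{2} - 17025} = - \frac{50769}{\left(-110\right)^{2} - 17025} = - \frac{50769}{12100 - 17025} = - \frac{50769}{-4925} = \left(-50769\right) \left(- \frac{1}{4925}\right) = \frac{50769}{4925}$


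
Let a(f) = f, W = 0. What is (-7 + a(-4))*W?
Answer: 0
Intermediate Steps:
(-7 + a(-4))*W = (-7 - 4)*0 = -11*0 = 0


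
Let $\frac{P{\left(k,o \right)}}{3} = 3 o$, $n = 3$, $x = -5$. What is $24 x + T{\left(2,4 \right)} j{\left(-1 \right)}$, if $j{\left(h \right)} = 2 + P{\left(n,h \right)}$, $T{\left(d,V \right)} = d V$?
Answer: $-176$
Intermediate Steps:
$T{\left(d,V \right)} = V d$
$P{\left(k,o \right)} = 9 o$ ($P{\left(k,o \right)} = 3 \cdot 3 o = 9 o$)
$j{\left(h \right)} = 2 + 9 h$
$24 x + T{\left(2,4 \right)} j{\left(-1 \right)} = 24 \left(-5\right) + 4 \cdot 2 \left(2 + 9 \left(-1\right)\right) = -120 + 8 \left(2 - 9\right) = -120 + 8 \left(-7\right) = -120 - 56 = -176$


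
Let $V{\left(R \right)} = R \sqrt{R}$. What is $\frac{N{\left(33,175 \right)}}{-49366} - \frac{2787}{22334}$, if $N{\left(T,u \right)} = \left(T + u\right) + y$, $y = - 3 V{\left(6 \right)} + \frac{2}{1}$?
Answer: $- \frac{71136591}{551270122} + \frac{9 \sqrt{6}}{24683} \approx -0.12815$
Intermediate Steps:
$V{\left(R \right)} = R^{\frac{3}{2}}$
$y = 2 - 18 \sqrt{6}$ ($y = - 3 \cdot 6^{\frac{3}{2}} + \frac{2}{1} = - 3 \cdot 6 \sqrt{6} + 2 \cdot 1 = - 18 \sqrt{6} + 2 = 2 - 18 \sqrt{6} \approx -42.091$)
$N{\left(T,u \right)} = 2 + T + u - 18 \sqrt{6}$ ($N{\left(T,u \right)} = \left(T + u\right) + \left(2 - 18 \sqrt{6}\right) = 2 + T + u - 18 \sqrt{6}$)
$\frac{N{\left(33,175 \right)}}{-49366} - \frac{2787}{22334} = \frac{2 + 33 + 175 - 18 \sqrt{6}}{-49366} - \frac{2787}{22334} = \left(210 - 18 \sqrt{6}\right) \left(- \frac{1}{49366}\right) - \frac{2787}{22334} = \left(- \frac{105}{24683} + \frac{9 \sqrt{6}}{24683}\right) - \frac{2787}{22334} = - \frac{71136591}{551270122} + \frac{9 \sqrt{6}}{24683}$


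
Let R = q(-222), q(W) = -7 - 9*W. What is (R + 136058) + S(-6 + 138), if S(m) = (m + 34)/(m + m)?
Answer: 18222551/132 ≈ 1.3805e+5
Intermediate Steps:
S(m) = (34 + m)/(2*m) (S(m) = (34 + m)/((2*m)) = (34 + m)*(1/(2*m)) = (34 + m)/(2*m))
R = 1991 (R = -7 - 9*(-222) = -7 + 1998 = 1991)
(R + 136058) + S(-6 + 138) = (1991 + 136058) + (34 + (-6 + 138))/(2*(-6 + 138)) = 138049 + (½)*(34 + 132)/132 = 138049 + (½)*(1/132)*166 = 138049 + 83/132 = 18222551/132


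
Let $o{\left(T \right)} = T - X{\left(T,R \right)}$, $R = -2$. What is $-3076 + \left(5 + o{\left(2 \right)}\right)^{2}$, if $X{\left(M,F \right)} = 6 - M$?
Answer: $-3067$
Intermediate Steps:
$o{\left(T \right)} = -6 + 2 T$ ($o{\left(T \right)} = T - \left(6 - T\right) = T + \left(-6 + T\right) = -6 + 2 T$)
$-3076 + \left(5 + o{\left(2 \right)}\right)^{2} = -3076 + \left(5 + \left(-6 + 2 \cdot 2\right)\right)^{2} = -3076 + \left(5 + \left(-6 + 4\right)\right)^{2} = -3076 + \left(5 - 2\right)^{2} = -3076 + 3^{2} = -3076 + 9 = -3067$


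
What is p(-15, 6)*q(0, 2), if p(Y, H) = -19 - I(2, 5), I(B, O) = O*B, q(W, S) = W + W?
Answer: 0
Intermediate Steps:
q(W, S) = 2*W
I(B, O) = B*O
p(Y, H) = -29 (p(Y, H) = -19 - 2*5 = -19 - 1*10 = -19 - 10 = -29)
p(-15, 6)*q(0, 2) = -58*0 = -29*0 = 0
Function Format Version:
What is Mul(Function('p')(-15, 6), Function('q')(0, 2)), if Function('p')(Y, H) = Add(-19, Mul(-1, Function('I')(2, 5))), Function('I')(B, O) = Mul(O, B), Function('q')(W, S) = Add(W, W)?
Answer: 0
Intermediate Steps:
Function('q')(W, S) = Mul(2, W)
Function('I')(B, O) = Mul(B, O)
Function('p')(Y, H) = -29 (Function('p')(Y, H) = Add(-19, Mul(-1, Mul(2, 5))) = Add(-19, Mul(-1, 10)) = Add(-19, -10) = -29)
Mul(Function('p')(-15, 6), Function('q')(0, 2)) = Mul(-29, Mul(2, 0)) = Mul(-29, 0) = 0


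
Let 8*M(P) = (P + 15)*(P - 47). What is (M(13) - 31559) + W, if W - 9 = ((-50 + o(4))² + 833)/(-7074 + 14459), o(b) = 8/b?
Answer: -233872428/7385 ≈ -31669.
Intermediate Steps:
M(P) = (-47 + P)*(15 + P)/8 (M(P) = ((P + 15)*(P - 47))/8 = ((15 + P)*(-47 + P))/8 = ((-47 + P)*(15 + P))/8 = (-47 + P)*(15 + P)/8)
W = 69602/7385 (W = 9 + ((-50 + 8/4)² + 833)/(-7074 + 14459) = 9 + ((-50 + 8*(¼))² + 833)/7385 = 9 + ((-50 + 2)² + 833)*(1/7385) = 9 + ((-48)² + 833)*(1/7385) = 9 + (2304 + 833)*(1/7385) = 9 + 3137*(1/7385) = 9 + 3137/7385 = 69602/7385 ≈ 9.4248)
(M(13) - 31559) + W = ((-705/8 - 4*13 + (⅛)*13²) - 31559) + 69602/7385 = ((-705/8 - 52 + (⅛)*169) - 31559) + 69602/7385 = ((-705/8 - 52 + 169/8) - 31559) + 69602/7385 = (-119 - 31559) + 69602/7385 = -31678 + 69602/7385 = -233872428/7385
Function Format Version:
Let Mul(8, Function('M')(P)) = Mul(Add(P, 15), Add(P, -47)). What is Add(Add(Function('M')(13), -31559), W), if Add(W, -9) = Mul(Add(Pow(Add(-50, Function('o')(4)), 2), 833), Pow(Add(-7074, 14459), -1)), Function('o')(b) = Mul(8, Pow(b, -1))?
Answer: Rational(-233872428, 7385) ≈ -31669.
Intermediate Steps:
Function('M')(P) = Mul(Rational(1, 8), Add(-47, P), Add(15, P)) (Function('M')(P) = Mul(Rational(1, 8), Mul(Add(P, 15), Add(P, -47))) = Mul(Rational(1, 8), Mul(Add(15, P), Add(-47, P))) = Mul(Rational(1, 8), Mul(Add(-47, P), Add(15, P))) = Mul(Rational(1, 8), Add(-47, P), Add(15, P)))
W = Rational(69602, 7385) (W = Add(9, Mul(Add(Pow(Add(-50, Mul(8, Pow(4, -1))), 2), 833), Pow(Add(-7074, 14459), -1))) = Add(9, Mul(Add(Pow(Add(-50, Mul(8, Rational(1, 4))), 2), 833), Pow(7385, -1))) = Add(9, Mul(Add(Pow(Add(-50, 2), 2), 833), Rational(1, 7385))) = Add(9, Mul(Add(Pow(-48, 2), 833), Rational(1, 7385))) = Add(9, Mul(Add(2304, 833), Rational(1, 7385))) = Add(9, Mul(3137, Rational(1, 7385))) = Add(9, Rational(3137, 7385)) = Rational(69602, 7385) ≈ 9.4248)
Add(Add(Function('M')(13), -31559), W) = Add(Add(Add(Rational(-705, 8), Mul(-4, 13), Mul(Rational(1, 8), Pow(13, 2))), -31559), Rational(69602, 7385)) = Add(Add(Add(Rational(-705, 8), -52, Mul(Rational(1, 8), 169)), -31559), Rational(69602, 7385)) = Add(Add(Add(Rational(-705, 8), -52, Rational(169, 8)), -31559), Rational(69602, 7385)) = Add(Add(-119, -31559), Rational(69602, 7385)) = Add(-31678, Rational(69602, 7385)) = Rational(-233872428, 7385)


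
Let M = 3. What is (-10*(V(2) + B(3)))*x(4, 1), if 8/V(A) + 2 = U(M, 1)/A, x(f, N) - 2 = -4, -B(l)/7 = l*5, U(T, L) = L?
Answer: -6620/3 ≈ -2206.7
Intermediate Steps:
B(l) = -35*l (B(l) = -7*l*5 = -35*l)
x(f, N) = -2 (x(f, N) = 2 - 4 = -2)
V(A) = 8/(-2 + 1/A)
(-10*(V(2) + B(3)))*x(4, 1) = -10*(-8*2/(-1 + 2*2) - 35*3)*(-2) = -10*(-8*2/(-1 + 4) - 105)*(-2) = -10*(-8*2/3 - 105)*(-2) = -10*(-8*2*⅓ - 105)*(-2) = -10*(-16/3 - 105)*(-2) = -10*(-331/3)*(-2) = (3310/3)*(-2) = -6620/3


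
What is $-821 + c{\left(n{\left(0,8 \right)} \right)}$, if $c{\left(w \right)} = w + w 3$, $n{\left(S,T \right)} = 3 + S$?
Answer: $-809$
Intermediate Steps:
$c{\left(w \right)} = 4 w$ ($c{\left(w \right)} = w + 3 w = 4 w$)
$-821 + c{\left(n{\left(0,8 \right)} \right)} = -821 + 4 \left(3 + 0\right) = -821 + 4 \cdot 3 = -821 + 12 = -809$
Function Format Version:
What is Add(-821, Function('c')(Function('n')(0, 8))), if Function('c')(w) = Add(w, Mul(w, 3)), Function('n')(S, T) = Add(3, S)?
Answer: -809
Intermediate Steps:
Function('c')(w) = Mul(4, w) (Function('c')(w) = Add(w, Mul(3, w)) = Mul(4, w))
Add(-821, Function('c')(Function('n')(0, 8))) = Add(-821, Mul(4, Add(3, 0))) = Add(-821, Mul(4, 3)) = Add(-821, 12) = -809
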